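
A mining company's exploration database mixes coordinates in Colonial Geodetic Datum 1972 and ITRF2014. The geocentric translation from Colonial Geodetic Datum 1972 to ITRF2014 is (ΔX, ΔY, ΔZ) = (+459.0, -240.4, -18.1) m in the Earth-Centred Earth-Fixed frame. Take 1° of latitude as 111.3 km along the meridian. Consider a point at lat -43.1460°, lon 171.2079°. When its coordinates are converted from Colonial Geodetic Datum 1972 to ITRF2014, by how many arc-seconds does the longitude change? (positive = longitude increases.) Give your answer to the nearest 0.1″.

Δλ = 7.4″

sin φ = -0.683860, cos φ = 0.729613, sin λ = 0.152850, cos λ = -0.988249.
East component: ΔE = −sin λ·ΔX + cos λ·ΔY = −(0.152850)(459.0) + (-0.988249)(-240.4) = 167.42 m.
1° of latitude spans 111300 m; at latitude φ, 1° of longitude spans that × cos φ = 81206.0 m, so Δλ = 167.42 / 81206.0 × 3600 = 7.422″.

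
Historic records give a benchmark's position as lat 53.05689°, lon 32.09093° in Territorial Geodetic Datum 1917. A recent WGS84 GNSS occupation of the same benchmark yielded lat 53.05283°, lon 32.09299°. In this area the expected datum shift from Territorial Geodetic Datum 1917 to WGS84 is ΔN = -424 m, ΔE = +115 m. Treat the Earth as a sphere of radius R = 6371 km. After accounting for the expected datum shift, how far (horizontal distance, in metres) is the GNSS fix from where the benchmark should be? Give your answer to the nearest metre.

Observed coordinate differences: Δφ = -0.00406°, Δλ = +0.00206°.
Converting to metres (1° lat = 111195 m, cos φ = 0.601022): observed ΔN = -451.5 m, observed ΔE = 137.7 m.
Subtracting the expected shift leaves a residual of -451.5 − (-424) = -27.5 m north and 137.7 − (115) = 22.7 m east.
Residual distance = √((-27.5)² + 22.7²) = 35.6 m.

36 m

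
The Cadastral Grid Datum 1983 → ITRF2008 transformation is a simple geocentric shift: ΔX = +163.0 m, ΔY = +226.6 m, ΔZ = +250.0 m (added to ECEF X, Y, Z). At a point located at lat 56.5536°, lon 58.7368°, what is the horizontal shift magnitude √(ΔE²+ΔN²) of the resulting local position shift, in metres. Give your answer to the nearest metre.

97 m

At φ = 56.5536°, λ = 58.7368°: sin φ = 0.834402, cos φ = 0.551157, sin λ = 0.854792, cos λ = 0.518970.
ΔE = −sin λ·ΔX + cos λ·ΔY = −(0.854792)·(163.0) + (0.518970)·(226.6) = -21.73 m.
ΔN = −sin φ cos λ·ΔX − sin φ sin λ·ΔY + cos φ·ΔZ = −(0.834402)(0.518970)(163.0) − (0.834402)(0.854792)(226.6) + (0.551157)(250.0) = -94.41 m.
Horizontal magnitude = √(ΔE² + ΔN²) = √((-21.73)² + (-94.41)²) = 96.88 m.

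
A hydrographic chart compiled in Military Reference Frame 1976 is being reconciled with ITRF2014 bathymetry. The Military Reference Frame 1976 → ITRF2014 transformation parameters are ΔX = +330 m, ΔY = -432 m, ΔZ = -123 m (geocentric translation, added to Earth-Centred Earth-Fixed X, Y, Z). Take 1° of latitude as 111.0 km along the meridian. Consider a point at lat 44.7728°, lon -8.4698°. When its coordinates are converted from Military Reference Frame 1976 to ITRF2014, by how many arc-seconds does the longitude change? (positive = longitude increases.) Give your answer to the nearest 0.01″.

Δλ = -17.30″

sin φ = 0.704297, cos φ = 0.709905, sin λ = -0.147288, cos λ = 0.989094.
East component: ΔE = −sin λ·ΔX + cos λ·ΔY = −(-0.147288)(330) + (0.989094)(-432) = -378.68 m.
1° of latitude spans 111000 m; at latitude φ, 1° of longitude spans that × cos φ = 78799.5 m, so Δλ = -378.68 / 78799.5 × 3600 = -17.300″.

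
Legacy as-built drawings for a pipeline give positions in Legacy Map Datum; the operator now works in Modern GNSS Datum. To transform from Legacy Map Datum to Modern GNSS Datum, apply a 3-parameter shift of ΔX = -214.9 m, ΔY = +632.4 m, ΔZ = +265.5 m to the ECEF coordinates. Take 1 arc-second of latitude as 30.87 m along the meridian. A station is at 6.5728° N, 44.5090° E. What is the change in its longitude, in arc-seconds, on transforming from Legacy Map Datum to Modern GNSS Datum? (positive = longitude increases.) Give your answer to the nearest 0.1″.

Δλ = 19.6″

sin φ = 0.114466, cos φ = 0.993427, sin λ = 0.701021, cos λ = 0.713140.
East component: ΔE = −sin λ·ΔX + cos λ·ΔY = −(0.701021)(-214.9) + (0.713140)(632.4) = 601.64 m.
1° of latitude spans 3600 × 30.87 = 111132 m; at latitude φ, 1° of longitude spans that × cos φ = 110401.6 m, so Δλ = 601.64 / 110401.6 × 3600 = 19.618″.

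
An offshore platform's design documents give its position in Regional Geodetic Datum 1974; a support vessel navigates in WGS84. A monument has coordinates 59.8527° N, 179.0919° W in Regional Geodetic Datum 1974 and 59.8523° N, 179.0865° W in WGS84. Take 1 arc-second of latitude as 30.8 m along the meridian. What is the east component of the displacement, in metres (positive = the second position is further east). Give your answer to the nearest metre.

Δφ = 59.8523° − 59.8527° = -0.0004°; Δλ = -179.0865° − -179.0919° = +0.0054°.
1° of latitude = 3600 × 30.80 = 110880 m.
ΔN = Δφ × 110880 = -44.4 m; ΔE = Δλ × 110880 × cos(59.8527°) = +0.0054 × 110880 × 0.502225 = 300.7 m.

ΔE = 301 m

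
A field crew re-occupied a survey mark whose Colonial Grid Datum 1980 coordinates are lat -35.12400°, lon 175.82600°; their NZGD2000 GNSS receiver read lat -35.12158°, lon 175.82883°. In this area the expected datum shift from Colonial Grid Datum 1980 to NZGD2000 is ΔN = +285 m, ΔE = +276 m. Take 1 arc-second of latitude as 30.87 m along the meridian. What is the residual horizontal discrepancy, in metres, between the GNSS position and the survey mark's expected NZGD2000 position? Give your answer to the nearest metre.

25 m

Observed coordinate differences: Δφ = +0.00242°, Δλ = +0.00283°.
Converting to metres (1° lat = 111132 m, cos φ = 0.817909): observed ΔN = 268.9 m, observed ΔE = 257.2 m.
Subtracting the expected shift leaves a residual of 268.9 − (285) = -16.1 m north and 257.2 − (276) = -18.8 m east.
Residual distance = √((-16.1)² + (-18.8)²) = 24.7 m.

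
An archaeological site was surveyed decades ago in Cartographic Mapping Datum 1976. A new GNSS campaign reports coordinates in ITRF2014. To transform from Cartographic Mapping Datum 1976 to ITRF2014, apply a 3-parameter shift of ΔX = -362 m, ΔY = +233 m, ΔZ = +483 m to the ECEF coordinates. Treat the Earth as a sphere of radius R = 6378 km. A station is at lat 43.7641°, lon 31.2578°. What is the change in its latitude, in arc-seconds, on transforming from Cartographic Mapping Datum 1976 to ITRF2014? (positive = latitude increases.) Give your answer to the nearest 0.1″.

Δφ = 15.5″

sin φ = 0.691691, cos φ = 0.722194, sin λ = 0.518890, cos λ = 0.854841.
North component: ΔN = −sin φ cos λ·ΔX − sin φ sin λ·ΔY + cos φ·ΔZ = −(0.691691)(0.854841)(-362) − (0.691691)(0.518890)(233) + (0.722194)(483) = 479.24 m.
1° of latitude spans πR/180 = 111317 m, so Δφ = 479.24 / 111317 × 3600 = 15.499″.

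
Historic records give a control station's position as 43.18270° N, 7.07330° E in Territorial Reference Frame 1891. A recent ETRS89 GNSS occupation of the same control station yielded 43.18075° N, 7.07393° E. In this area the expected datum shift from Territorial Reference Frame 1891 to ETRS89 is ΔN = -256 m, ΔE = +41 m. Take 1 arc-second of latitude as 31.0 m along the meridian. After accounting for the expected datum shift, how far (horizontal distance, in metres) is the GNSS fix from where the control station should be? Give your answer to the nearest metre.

40 m

Observed coordinate differences: Δφ = -0.00195°, Δλ = +0.00063°.
Converting to metres (1° lat = 111600 m, cos φ = 0.729175): observed ΔN = -217.6 m, observed ΔE = 51.3 m.
Subtracting the expected shift leaves a residual of -217.6 − (-256) = 38.4 m north and 51.3 − (41) = 10.3 m east.
Residual distance = √(38.4² + 10.3²) = 39.7 m.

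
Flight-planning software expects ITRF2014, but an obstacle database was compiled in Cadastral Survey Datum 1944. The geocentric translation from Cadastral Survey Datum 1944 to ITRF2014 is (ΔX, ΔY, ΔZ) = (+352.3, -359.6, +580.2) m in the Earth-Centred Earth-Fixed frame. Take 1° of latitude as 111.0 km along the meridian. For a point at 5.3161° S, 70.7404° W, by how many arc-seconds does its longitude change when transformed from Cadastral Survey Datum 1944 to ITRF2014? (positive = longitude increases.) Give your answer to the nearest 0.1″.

sin φ = -0.092650, cos φ = 0.995699, sin λ = -0.944034, cos λ = 0.329849.
East component: ΔE = −sin λ·ΔX + cos λ·ΔY = −(-0.944034)(352.3) + (0.329849)(-359.6) = 213.97 m.
1° of latitude spans 111000 m; at latitude φ, 1° of longitude spans that × cos φ = 110522.6 m, so Δλ = 213.97 / 110522.6 × 3600 = 6.970″.

Δλ = 7.0″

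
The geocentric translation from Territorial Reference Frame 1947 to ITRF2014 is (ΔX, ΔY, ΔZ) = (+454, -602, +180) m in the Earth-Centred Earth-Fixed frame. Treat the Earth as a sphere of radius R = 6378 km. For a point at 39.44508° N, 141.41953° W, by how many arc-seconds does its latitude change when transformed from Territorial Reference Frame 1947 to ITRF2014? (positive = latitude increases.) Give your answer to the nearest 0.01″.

sin φ = 0.635338, cos φ = 0.772234, sin λ = -0.623613, cos λ = -0.781733.
North component: ΔN = −sin φ cos λ·ΔX − sin φ sin λ·ΔY + cos φ·ΔZ = −(0.635338)(-0.781733)(454) − (0.635338)(-0.623613)(-602) + (0.772234)(180) = 125.97 m.
1° of latitude spans πR/180 = 111317 m, so Δφ = 125.97 / 111317 × 3600 = 4.074″.

Δφ = 4.07″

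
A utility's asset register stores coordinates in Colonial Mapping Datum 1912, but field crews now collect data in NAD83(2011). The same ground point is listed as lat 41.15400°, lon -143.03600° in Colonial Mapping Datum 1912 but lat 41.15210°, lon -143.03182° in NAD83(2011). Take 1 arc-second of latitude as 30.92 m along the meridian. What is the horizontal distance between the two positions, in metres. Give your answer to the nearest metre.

Δφ = 41.15210° − 41.15400° = -0.00190°; Δλ = -143.03182° − -143.03600° = +0.00418°.
1° of latitude = 3600 × 30.92 = 111312 m.
ΔN = Δφ × 111312 = -211.5 m; ΔE = Δλ × 111312 × cos(41.15400°) = +0.00418 × 111312 × 0.752943 = 350.3 m.
Distance = √(ΔE² + ΔN²) = √(350.3² + (-211.5)²) = 409.2 m.

409 m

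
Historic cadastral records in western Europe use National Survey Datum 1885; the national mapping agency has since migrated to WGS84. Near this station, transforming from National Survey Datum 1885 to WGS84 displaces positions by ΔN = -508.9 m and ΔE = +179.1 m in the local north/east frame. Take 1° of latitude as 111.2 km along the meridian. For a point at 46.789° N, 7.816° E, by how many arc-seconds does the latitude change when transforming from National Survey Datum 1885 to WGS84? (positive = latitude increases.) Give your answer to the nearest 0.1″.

1° of latitude = 111.2 km, so Δφ = -508.9 / 111200 = -0.0045764° = -16.475″.

Δφ = -16.5″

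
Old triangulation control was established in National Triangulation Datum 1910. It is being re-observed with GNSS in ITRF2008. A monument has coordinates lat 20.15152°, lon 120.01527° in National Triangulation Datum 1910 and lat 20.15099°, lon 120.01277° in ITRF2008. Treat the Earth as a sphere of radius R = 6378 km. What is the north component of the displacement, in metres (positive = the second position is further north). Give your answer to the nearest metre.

Δφ = 20.15099° − 20.15152° = -0.00053°; Δλ = 120.01277° − 120.01527° = -0.00250°.
1° along a meridian = πR/180 = 111317 m.
ΔN = Δφ × 111317 = -59.0 m; ΔE = Δλ × 111317 × cos(20.15152°) = -0.00250 × 111317 × 0.938785 = -261.3 m.

ΔN = -59 m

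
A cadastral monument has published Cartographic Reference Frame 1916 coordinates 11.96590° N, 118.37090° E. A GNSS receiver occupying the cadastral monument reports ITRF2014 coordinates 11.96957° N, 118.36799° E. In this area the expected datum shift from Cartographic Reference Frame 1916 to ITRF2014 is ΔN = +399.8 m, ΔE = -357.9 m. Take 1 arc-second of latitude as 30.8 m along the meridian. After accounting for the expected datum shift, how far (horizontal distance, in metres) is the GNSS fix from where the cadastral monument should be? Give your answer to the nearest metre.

43 m

Observed coordinate differences: Δφ = +0.00367°, Δλ = -0.00291°.
Converting to metres (1° lat = 110880 m, cos φ = 0.978271): observed ΔN = 406.9 m, observed ΔE = -315.6 m.
Subtracting the expected shift leaves a residual of 406.9 − (399.8) = 7.1 m north and -315.6 − (-357.9) = 42.3 m east.
Residual distance = √(7.1² + 42.3²) = 42.8 m.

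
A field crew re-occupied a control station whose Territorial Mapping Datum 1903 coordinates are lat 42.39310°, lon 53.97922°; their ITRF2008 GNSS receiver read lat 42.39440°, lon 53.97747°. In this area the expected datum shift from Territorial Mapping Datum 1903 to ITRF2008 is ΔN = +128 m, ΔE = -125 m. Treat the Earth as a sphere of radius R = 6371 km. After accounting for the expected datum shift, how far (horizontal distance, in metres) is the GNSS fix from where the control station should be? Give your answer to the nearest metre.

25 m

Observed coordinate differences: Δφ = +0.00130°, Δλ = -0.00175°.
Converting to metres (1° lat = 111195 m, cos φ = 0.738537): observed ΔN = 144.6 m, observed ΔE = -143.7 m.
Subtracting the expected shift leaves a residual of 144.6 − (128) = 16.6 m north and -143.7 − (-125) = -18.7 m east.
Residual distance = √(16.6² + (-18.7)²) = 25.0 m.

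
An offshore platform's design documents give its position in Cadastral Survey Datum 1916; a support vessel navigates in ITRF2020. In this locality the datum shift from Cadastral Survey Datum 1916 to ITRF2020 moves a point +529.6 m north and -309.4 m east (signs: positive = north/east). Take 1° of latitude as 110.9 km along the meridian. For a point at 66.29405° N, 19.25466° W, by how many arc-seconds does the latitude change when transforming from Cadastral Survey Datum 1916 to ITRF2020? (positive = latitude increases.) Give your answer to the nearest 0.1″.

1° of latitude = 110.9 km, so Δφ = 529.6 / 110900 = 0.0047755° = 17.192″.

Δφ = 17.2″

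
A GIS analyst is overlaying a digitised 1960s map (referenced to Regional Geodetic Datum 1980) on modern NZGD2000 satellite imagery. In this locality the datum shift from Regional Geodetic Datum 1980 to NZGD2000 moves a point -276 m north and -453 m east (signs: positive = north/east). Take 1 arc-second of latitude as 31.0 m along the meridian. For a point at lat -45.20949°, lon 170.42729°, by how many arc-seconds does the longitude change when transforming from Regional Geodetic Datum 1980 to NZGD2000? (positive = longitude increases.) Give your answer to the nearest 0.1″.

Δλ = -20.7″

At latitude -45.20949°, cos φ = 0.704517.
1″ of longitude at this latitude = 31.00 × cos φ = 21.8400 m, so Δλ = -453.0 / 21.8400 = -20.742″.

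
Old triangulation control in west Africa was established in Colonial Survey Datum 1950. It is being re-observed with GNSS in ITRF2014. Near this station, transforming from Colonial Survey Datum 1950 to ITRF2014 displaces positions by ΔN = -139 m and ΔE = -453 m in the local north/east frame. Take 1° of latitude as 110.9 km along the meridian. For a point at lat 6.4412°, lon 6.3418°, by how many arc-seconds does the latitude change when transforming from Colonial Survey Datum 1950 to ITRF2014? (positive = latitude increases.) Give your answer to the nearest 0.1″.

Δφ = -4.5″

1° of latitude = 110.9 km, so Δφ = -139.0 / 110900 = -0.0012534° = -4.512″.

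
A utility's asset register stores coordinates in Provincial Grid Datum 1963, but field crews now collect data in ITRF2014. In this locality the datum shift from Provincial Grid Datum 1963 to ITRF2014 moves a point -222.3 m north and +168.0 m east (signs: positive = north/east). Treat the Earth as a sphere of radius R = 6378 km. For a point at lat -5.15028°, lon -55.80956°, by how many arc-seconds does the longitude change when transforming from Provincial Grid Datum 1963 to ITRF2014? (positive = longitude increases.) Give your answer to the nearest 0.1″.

At latitude -5.15028°, cos φ = 0.995963.
One radian of longitude at latitude φ spans R cos φ, so Δλ = ΔE / (R cos φ) = 168.0 / (6378000 × 0.995963) = 2.6447e-05 rad = 5.455″.

Δλ = 5.5″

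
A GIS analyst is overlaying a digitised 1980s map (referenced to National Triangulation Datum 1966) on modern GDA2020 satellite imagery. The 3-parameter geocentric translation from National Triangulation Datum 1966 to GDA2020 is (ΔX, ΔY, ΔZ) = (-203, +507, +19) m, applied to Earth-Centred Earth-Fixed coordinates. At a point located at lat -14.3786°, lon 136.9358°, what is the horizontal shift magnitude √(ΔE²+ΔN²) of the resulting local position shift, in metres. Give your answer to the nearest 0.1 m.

271.4 m

The local east axis at (φ, λ) is (−sin λ, cos λ, 0), so ΔE = −sin(136.9358°)·(-203) + cos(136.9358°)·507 = -231.80 m.
The local north axis is (−sin φ cos λ, −sin φ sin λ, cos φ), giving ΔN = 36.829 + 85.968 + 18.405 = 141.20 m.
Horizontal magnitude = √(ΔE² + ΔN²) = √((-231.80)² + 141.20²) = 271.42 m.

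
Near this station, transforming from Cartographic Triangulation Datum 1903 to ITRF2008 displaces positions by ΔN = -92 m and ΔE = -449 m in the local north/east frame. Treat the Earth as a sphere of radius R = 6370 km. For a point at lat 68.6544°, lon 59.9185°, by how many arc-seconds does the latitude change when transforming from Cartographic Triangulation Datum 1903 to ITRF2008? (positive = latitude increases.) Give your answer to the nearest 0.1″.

Δφ = -3.0″

On a sphere of radius R, 1 rad of latitude = R, so Δφ = ΔN / R = -92.0 / 6370000 = -1.4443e-05 rad = -2.979″.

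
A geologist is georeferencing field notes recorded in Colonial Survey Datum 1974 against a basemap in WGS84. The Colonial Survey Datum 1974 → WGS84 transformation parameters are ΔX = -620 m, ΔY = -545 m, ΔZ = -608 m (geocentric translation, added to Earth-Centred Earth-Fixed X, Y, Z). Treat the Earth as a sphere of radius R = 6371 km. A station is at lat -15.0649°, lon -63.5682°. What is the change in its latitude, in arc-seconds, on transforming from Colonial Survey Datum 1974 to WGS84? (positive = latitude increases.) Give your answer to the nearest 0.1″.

Δφ = -17.2″

sin φ = -0.259913, cos φ = 0.965632, sin λ = -0.895465, cos λ = 0.445132.
North component: ΔN = −sin φ cos λ·ΔX − sin φ sin λ·ΔY + cos φ·ΔZ = −(-0.259913)(0.445132)(-620) − (-0.259913)(-0.895465)(-545) + (0.965632)(-608) = -531.99 m.
1° of latitude spans πR/180 = 111195 m, so Δφ = -531.99 / 111195 × 3600 = -17.224″.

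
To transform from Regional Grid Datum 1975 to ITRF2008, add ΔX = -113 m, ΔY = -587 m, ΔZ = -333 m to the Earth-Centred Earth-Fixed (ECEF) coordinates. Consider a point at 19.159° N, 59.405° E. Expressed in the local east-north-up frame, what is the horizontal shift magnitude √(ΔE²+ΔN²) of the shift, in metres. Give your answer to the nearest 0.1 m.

At φ = 19.159°, λ = 59.405°: sin φ = 0.328191, cos φ = 0.944611, sin λ = 0.860786, cos λ = 0.508966.
ΔE = −sin λ·ΔX + cos λ·ΔY = −(0.860786)·(-113) + (0.508966)·(-587) = -201.49 m.
ΔN = −sin φ cos λ·ΔX − sin φ sin λ·ΔY + cos φ·ΔZ = −(0.328191)(0.508966)(-113) − (0.328191)(0.860786)(-587) + (0.944611)(-333) = -129.85 m.
Horizontal magnitude = √(ΔE² + ΔN²) = √((-201.49)² + (-129.85)²) = 239.71 m.

239.7 m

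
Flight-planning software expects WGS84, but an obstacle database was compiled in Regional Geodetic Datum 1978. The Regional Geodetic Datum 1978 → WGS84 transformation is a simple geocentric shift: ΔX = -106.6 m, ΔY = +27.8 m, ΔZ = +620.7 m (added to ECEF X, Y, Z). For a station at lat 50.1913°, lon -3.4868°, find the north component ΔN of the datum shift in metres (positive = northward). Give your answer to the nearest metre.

The local north axis is (−sin φ cos λ, −sin φ sin λ, cos φ), giving ΔN = 81.737 + 1.299 + 397.388 = 480.42 m.

ΔN = 480 m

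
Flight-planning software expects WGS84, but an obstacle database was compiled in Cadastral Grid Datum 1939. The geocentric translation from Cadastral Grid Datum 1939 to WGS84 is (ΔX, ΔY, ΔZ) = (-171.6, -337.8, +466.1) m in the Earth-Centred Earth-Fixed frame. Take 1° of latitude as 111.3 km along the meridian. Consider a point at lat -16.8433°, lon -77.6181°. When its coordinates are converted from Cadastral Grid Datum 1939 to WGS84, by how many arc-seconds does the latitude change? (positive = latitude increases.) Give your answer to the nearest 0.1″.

sin φ = -0.289755, cos φ = 0.957101, sin λ = -0.976740, cos λ = 0.214427.
North component: ΔN = −sin φ cos λ·ΔX − sin φ sin λ·ΔY + cos φ·ΔZ = −(-0.289755)(0.214427)(-171.6) − (-0.289755)(-0.976740)(-337.8) + (0.957101)(466.1) = 531.05 m.
1° of latitude spans 111300 m, so Δφ = 531.05 / 111300 × 3600 = 17.177″.

Δφ = 17.2″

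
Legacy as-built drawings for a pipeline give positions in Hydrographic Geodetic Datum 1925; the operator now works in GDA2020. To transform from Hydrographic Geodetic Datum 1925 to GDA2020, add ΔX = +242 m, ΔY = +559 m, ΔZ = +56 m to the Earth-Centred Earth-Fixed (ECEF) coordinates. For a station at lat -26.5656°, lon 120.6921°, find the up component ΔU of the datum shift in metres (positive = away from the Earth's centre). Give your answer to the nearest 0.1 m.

At φ = -26.5656°, λ = 120.6921°: sin φ = -0.447222, cos φ = 0.894423, sin λ = 0.859923, cos λ = -0.510424.
ΔU = cos φ cos λ·ΔX + cos φ sin λ·ΔY + sin φ·ΔZ = (0.894423)(-0.510424)(242) + (0.894423)(0.859923)(559) + (-0.447222)(56) = 294.42 m.

ΔU = 294.4 m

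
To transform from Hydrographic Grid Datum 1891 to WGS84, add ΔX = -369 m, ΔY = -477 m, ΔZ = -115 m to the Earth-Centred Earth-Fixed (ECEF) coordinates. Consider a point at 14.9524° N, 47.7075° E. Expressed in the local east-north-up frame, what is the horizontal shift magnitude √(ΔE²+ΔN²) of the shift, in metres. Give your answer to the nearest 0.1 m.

The local east axis at (φ, λ) is (−sin λ, cos λ, 0), so ΔE = −sin(47.7075°)·(-369) + cos(47.7075°)·(-477) = -48.02 m.
The local north axis is (−sin φ cos λ, −sin φ sin λ, cos φ), giving ΔN = 64.067 + 91.040 − 111.106 = 44.00 m.
Horizontal magnitude = √(ΔE² + ΔN²) = √((-48.02)² + 44.00²) = 65.13 m.

65.1 m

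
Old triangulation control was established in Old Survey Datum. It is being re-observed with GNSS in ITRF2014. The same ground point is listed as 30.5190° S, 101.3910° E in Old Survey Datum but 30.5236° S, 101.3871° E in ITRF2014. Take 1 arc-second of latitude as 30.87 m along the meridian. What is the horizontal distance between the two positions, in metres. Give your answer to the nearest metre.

633 m

Δφ = -30.5236° − -30.5190° = -0.0046°; Δλ = 101.3871° − 101.3910° = -0.0039°.
1° of latitude = 3600 × 30.87 = 111132 m.
ΔN = Δφ × 111132 = -511.2 m; ΔE = Δλ × 111132 × cos(-30.5190°) = -0.0039 × 111132 × 0.861461 = -373.4 m.
Distance = √(ΔE² + ΔN²) = √((-373.4)² + (-511.2)²) = 633.0 m.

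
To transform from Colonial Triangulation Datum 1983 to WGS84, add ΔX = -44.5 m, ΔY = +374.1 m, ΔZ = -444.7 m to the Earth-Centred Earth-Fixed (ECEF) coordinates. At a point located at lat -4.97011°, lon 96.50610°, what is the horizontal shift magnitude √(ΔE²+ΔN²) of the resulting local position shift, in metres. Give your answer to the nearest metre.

410 m

At φ = -4.97011°, λ = 96.50610°: sin φ = -0.086636, cos φ = 0.996240, sin λ = 0.993560, cos λ = -0.113309.
ΔE = −sin λ·ΔX + cos λ·ΔY = −(0.993560)·(-44.5) + (-0.113309)·(374.1) = 1.82 m.
ΔN = −sin φ cos λ·ΔX − sin φ sin λ·ΔY + cos φ·ΔZ = −(-0.086636)(-0.113309)(-44.5) − (-0.086636)(0.993560)(374.1) + (0.996240)(-444.7) = -410.39 m.
Horizontal magnitude = √(ΔE² + ΔN²) = √(1.82² + (-410.39)²) = 410.39 m.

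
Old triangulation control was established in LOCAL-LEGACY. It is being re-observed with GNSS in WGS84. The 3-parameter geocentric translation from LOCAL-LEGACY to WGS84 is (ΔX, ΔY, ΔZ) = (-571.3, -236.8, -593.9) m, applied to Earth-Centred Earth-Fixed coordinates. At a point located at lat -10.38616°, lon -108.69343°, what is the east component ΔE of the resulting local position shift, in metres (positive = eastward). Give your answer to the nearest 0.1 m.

ΔE = -465.3 m

The local east axis at (φ, λ) is (−sin λ, cos λ, 0), so ΔE = −sin(-108.69343°)·(-571.3) + cos(-108.69343°)·(-236.8) = -465.27 m.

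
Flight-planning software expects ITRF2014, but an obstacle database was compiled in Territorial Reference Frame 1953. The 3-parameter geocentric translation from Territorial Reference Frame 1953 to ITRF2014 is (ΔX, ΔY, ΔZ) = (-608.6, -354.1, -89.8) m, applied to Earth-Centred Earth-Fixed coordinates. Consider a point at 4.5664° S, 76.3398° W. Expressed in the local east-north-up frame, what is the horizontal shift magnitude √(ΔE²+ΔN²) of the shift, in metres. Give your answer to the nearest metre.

679 m

The local east axis at (φ, λ) is (−sin λ, cos λ, 0), so ΔE = −sin(-76.3398°)·(-608.6) + cos(-76.3398°)·(-354.1) = -675.01 m.
The local north axis is (−sin φ cos λ, −sin φ sin λ, cos φ), giving ΔN = -11.443 + 27.394 − 89.515 = -73.56 m.
Horizontal magnitude = √(ΔE² + ΔN²) = √((-675.01)² + (-73.56)²) = 679.01 m.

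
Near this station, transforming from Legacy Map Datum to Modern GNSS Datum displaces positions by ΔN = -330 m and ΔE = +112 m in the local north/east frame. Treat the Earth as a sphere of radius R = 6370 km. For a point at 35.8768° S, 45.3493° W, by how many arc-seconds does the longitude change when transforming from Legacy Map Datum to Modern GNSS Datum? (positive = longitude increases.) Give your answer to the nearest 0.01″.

At latitude -35.8768°, cos φ = 0.810279.
One radian of longitude at latitude φ spans R cos φ, so Δλ = ΔE / (R cos φ) = 112.0 / (6370000 × 0.810279) = 2.1699e-05 rad = 4.476″.

Δλ = 4.48″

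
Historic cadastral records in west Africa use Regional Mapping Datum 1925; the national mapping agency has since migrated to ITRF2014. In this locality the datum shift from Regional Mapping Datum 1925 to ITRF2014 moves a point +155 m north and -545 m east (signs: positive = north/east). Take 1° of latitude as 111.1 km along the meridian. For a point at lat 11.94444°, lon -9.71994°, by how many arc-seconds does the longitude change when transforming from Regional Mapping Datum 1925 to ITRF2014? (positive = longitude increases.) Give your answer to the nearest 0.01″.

Δλ = -18.05″

At latitude 11.94444°, cos φ = 0.978349.
1° of longitude at this latitude = 111.1 × cos φ = 108.69 km, so Δλ = -545.0 / 108694.5 = -0.0050141° = -18.051″.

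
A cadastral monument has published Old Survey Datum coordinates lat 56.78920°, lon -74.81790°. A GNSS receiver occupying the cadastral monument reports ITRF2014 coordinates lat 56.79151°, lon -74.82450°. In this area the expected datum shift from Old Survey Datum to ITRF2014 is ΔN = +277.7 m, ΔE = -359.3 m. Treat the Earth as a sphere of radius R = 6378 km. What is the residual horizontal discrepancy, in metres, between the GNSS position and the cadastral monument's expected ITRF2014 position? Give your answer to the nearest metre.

Observed coordinate differences: Δφ = +0.00231°, Δλ = -0.00660°.
Converting to metres (1° lat = 111317 m, cos φ = 0.547721): observed ΔN = 257.1 m, observed ΔE = -402.4 m.
Subtracting the expected shift leaves a residual of 257.1 − (277.7) = -20.6 m north and -402.4 − (-359.3) = -43.1 m east.
Residual distance = √((-20.6)² + (-43.1)²) = 47.8 m.

48 m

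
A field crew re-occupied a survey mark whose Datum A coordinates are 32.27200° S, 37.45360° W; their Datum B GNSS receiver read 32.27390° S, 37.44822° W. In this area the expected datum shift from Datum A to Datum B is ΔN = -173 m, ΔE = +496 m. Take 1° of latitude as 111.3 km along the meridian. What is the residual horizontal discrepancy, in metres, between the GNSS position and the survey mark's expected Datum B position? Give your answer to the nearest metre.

40 m

Observed coordinate differences: Δφ = -0.00190°, Δλ = +0.00538°.
Converting to metres (1° lat = 111300 m, cos φ = 0.845523): observed ΔN = -211.5 m, observed ΔE = 506.3 m.
Subtracting the expected shift leaves a residual of -211.5 − (-173) = -38.5 m north and 506.3 − (496) = 10.3 m east.
Residual distance = √((-38.5)² + 10.3²) = 39.8 m.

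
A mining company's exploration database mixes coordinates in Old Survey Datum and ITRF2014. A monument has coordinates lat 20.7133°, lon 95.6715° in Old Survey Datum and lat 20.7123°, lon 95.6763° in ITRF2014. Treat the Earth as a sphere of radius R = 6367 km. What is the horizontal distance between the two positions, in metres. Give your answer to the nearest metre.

Δφ = 20.7123° − 20.7133° = -0.0010°; Δλ = 95.6763° − 95.6715° = +0.0048°.
1° along a meridian = πR/180 = 111125 m.
ΔN = Δφ × 111125 = -111.1 m; ΔE = Δλ × 111125 × cos(20.7133°) = +0.0048 × 111125 × 0.935362 = 498.9 m.
Distance = √(ΔE² + ΔN²) = √(498.9² + (-111.1)²) = 511.1 m.

511 m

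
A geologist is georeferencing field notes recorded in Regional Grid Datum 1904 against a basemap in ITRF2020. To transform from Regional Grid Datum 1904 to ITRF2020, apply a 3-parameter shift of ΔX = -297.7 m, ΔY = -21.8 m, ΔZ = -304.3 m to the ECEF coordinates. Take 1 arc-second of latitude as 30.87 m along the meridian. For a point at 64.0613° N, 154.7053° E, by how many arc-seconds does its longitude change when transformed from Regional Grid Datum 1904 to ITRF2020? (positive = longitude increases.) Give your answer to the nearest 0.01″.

Δλ = 10.88″

sin φ = 0.899263, cos φ = 0.437409, sin λ = 0.427274, cos λ = -0.904122.
East component: ΔE = −sin λ·ΔX + cos λ·ΔY = −(0.427274)(-297.7) + (-0.904122)(-21.8) = 146.91 m.
1° of latitude spans 3600 × 30.87 = 111132 m; at latitude φ, 1° of longitude spans that × cos φ = 48610.2 m, so Δλ = 146.91 / 48610.2 × 3600 = 10.880″.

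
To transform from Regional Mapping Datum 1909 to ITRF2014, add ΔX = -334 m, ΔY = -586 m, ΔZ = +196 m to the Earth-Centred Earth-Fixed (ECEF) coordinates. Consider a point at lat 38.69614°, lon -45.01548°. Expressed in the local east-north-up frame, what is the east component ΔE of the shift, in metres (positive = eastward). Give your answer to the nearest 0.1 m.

The local east axis at (φ, λ) is (−sin λ, cos λ, 0), so ΔE = −sin(-45.01548°)·(-334) + cos(-45.01548°)·(-586) = -650.49 m.

ΔE = -650.5 m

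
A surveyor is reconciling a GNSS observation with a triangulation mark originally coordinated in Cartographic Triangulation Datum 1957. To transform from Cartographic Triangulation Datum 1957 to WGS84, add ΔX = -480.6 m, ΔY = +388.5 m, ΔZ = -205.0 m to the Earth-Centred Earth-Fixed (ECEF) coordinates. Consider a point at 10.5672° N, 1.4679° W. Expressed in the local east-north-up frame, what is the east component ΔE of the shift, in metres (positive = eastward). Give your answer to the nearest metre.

ΔE = 376 m

At φ = 10.5672°, λ = -1.4679°: sin φ = 0.183389, cos φ = 0.983040, sin λ = -0.025617, cos λ = 0.999672.
ΔE = −sin λ·ΔX + cos λ·ΔY = −(-0.025617)·(-480.6) + (0.999672)·(388.5) = 376.06 m.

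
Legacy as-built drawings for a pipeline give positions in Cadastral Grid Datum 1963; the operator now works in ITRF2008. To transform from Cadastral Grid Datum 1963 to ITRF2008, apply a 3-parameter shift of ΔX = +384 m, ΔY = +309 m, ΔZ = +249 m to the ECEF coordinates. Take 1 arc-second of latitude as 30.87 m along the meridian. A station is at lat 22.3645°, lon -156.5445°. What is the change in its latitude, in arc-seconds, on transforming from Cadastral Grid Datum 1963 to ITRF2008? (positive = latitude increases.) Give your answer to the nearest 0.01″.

sin φ = 0.380497, cos φ = 0.924782, sin λ = -0.398037, cos λ = -0.917369.
North component: ΔN = −sin φ cos λ·ΔX − sin φ sin λ·ΔY + cos φ·ΔZ = −(0.380497)(-0.917369)(384) − (0.380497)(-0.398037)(309) + (0.924782)(249) = 411.11 m.
1° of latitude spans 3600 × 30.87 = 111132 m, so Δφ = 411.11 / 111132 × 3600 = 13.317″.

Δφ = 13.32″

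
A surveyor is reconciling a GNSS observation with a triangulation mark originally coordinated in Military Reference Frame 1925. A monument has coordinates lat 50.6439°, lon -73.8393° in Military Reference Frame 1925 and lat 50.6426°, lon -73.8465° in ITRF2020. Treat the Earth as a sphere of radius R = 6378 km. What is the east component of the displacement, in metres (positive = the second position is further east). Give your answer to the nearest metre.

Δφ = 50.6426° − 50.6439° = -0.0013°; Δλ = -73.8465° − -73.8393° = -0.0072°.
1° along a meridian = πR/180 = 111317 m.
ΔN = Δφ × 111317 = -144.7 m; ΔE = Δλ × 111317 × cos(50.6439°) = -0.0072 × 111317 × 0.634138 = -508.3 m.

ΔE = -508 m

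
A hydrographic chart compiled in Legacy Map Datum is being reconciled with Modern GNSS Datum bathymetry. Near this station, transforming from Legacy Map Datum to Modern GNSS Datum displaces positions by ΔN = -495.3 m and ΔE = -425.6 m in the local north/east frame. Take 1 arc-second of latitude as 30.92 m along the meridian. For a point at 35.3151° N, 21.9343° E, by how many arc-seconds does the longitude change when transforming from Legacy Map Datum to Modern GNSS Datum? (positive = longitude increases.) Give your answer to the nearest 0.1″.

Δλ = -16.9″

At latitude 35.3151°, cos φ = 0.815985.
1″ of longitude at this latitude = 30.92 × cos φ = 25.2303 m, so Δλ = -425.6 / 25.2303 = -16.869″.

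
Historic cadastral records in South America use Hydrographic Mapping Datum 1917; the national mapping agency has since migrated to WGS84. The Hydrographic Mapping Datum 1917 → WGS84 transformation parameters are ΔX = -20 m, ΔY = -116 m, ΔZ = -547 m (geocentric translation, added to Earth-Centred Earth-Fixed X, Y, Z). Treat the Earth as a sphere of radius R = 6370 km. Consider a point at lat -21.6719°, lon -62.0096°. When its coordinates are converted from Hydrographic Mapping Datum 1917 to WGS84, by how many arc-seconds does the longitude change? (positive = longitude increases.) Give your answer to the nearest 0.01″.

sin φ = -0.369291, cos φ = 0.929314, sin λ = -0.883026, cos λ = 0.469324.
East component: ΔE = −sin λ·ΔX + cos λ·ΔY = −(-0.883026)(-20) + (0.469324)(-116) = -72.10 m.
1° of latitude spans πR/180 = 111177 m; at latitude φ, 1° of longitude spans that × cos φ = 103318.8 m, so Δλ = -72.10 / 103318.8 × 3600 = -2.512″.

Δλ = -2.51″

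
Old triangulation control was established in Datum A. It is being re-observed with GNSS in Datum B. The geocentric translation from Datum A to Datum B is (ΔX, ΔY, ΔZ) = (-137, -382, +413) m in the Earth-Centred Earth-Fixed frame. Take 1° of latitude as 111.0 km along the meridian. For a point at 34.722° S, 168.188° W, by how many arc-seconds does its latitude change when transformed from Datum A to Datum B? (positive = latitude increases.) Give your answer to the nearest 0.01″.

sin φ = -0.569595, cos φ = 0.821925, sin λ = -0.204701, cos λ = -0.978825.
North component: ΔN = −sin φ cos λ·ΔX − sin φ sin λ·ΔY + cos φ·ΔZ = −(-0.569595)(-0.978825)(-137) − (-0.569595)(-0.204701)(-382) + (0.821925)(413) = 460.38 m.
1° of latitude spans 111000 m, so Δφ = 460.38 / 111000 × 3600 = 14.931″.

Δφ = 14.93″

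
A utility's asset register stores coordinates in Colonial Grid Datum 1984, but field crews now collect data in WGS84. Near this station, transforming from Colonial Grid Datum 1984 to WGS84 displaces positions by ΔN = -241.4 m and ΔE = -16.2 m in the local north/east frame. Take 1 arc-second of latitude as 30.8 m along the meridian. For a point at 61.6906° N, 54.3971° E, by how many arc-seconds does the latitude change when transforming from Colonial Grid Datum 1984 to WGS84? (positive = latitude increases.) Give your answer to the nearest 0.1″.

1″ of latitude = 30.80 m, so Δφ = -241.4 / 30.80 = -7.838″.

Δφ = -7.8″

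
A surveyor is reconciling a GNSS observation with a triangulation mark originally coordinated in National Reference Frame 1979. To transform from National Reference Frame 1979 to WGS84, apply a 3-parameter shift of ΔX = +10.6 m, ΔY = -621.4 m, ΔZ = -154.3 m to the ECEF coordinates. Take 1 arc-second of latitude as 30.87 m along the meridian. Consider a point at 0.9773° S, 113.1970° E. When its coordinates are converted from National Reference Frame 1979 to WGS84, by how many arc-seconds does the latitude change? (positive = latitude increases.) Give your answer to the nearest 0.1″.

Δφ = -5.3″

sin φ = -0.017056, cos φ = 0.999855, sin λ = 0.919156, cos λ = -0.393894.
North component: ΔN = −sin φ cos λ·ΔX − sin φ sin λ·ΔY + cos φ·ΔZ = −(-0.017056)(-0.393894)(10.6) − (-0.017056)(0.919156)(-621.4) + (0.999855)(-154.3) = -164.09 m.
1° of latitude spans 3600 × 30.87 = 111132 m, so Δφ = -164.09 / 111132 × 3600 = -5.316″.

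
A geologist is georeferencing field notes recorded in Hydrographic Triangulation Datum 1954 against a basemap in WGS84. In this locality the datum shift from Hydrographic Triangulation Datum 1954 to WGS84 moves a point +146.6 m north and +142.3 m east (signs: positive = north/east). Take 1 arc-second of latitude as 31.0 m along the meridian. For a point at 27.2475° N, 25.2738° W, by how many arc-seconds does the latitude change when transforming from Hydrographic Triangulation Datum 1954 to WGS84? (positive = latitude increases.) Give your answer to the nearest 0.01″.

Δφ = 4.73″

1″ of latitude = 31.00 m, so Δφ = 146.6 / 31.00 = 4.729″.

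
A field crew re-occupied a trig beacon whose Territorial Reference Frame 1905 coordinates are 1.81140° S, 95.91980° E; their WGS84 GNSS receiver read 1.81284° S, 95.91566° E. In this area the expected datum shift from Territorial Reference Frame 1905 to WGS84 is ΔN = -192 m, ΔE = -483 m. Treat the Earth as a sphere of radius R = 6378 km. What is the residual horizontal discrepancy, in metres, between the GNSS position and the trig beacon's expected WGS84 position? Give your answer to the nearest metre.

39 m

Observed coordinate differences: Δφ = -0.00144°, Δλ = -0.00414°.
Converting to metres (1° lat = 111317 m, cos φ = 0.999500): observed ΔN = -160.3 m, observed ΔE = -460.6 m.
Subtracting the expected shift leaves a residual of -160.3 − (-192) = 31.7 m north and -460.6 − (-483) = 22.4 m east.
Residual distance = √(31.7² + 22.4²) = 38.8 m.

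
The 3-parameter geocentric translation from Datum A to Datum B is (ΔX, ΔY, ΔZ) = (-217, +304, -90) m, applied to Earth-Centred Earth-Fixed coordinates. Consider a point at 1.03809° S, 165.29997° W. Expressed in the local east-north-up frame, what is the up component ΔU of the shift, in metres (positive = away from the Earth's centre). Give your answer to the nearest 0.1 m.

The local up (radial) axis is (cos φ cos λ, cos φ sin λ, sin φ), giving ΔU = 209.863 − 77.130 + 1.631 = 134.36 m.

ΔU = 134.4 m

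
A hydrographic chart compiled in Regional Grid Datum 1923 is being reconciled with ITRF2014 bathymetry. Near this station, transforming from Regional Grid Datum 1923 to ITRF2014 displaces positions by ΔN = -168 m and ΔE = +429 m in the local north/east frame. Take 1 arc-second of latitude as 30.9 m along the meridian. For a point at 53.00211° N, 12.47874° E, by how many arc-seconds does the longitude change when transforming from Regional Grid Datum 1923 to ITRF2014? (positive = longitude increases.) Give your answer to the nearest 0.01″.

Δλ = 23.07″

At latitude 53.00211°, cos φ = 0.601786.
1″ of longitude at this latitude = 30.90 × cos φ = 18.5952 m, so Δλ = 429.0 / 18.5952 = 23.071″.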